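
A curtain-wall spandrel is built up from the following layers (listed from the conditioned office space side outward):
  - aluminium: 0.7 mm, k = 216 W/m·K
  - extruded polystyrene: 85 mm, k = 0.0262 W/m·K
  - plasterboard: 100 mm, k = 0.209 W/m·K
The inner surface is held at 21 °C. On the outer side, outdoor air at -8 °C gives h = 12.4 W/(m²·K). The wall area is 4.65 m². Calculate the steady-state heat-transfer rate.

Q ≈ 35.5 W

Treating each layer as a thermal resistance in series:
R_aluminium = L/(kA) = 0.0007/(216×4.65) = 6.969×10^-7 K/W
R_extruded polystyrene = L/(kA) = 0.085/(0.0262×4.65) = 0.6977 K/W
R_plasterboard = L/(kA) = 0.1/(0.209×4.65) = 0.1029 K/W
R_outer film = 1/(h_o·A) = 1/(12.4×4.65) = 0.01734 K/W
R_total = 0.8179 K/W
Q = ΔT / R_total = 29 / 0.8179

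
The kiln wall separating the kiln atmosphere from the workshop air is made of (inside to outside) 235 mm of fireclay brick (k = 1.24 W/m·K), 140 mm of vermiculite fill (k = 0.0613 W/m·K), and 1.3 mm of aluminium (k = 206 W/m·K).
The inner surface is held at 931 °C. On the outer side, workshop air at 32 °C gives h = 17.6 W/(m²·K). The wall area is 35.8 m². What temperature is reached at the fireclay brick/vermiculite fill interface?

Thermal resistances in series:
R_fireclay brick = L/(kA) = 0.235/(1.24×35.8) = 0.005294 K/W
R_vermiculite fill = L/(kA) = 0.14/(0.0613×35.8) = 0.06379 K/W
R_aluminium = L/(kA) = 0.0013/(206×35.8) = 1.763×10^-7 K/W
R_outer film = 1/(h_o·A) = 1/(17.6×35.8) = 0.001587 K/W
R_total = 0.07068 K/W;  Q = ΔT/R_total = 899/0.07068 = 12720 W
T_interface = T_inner − Q·ΣR(inner→interface) = 931 − 12700×0.005294

T ≈ 864 °C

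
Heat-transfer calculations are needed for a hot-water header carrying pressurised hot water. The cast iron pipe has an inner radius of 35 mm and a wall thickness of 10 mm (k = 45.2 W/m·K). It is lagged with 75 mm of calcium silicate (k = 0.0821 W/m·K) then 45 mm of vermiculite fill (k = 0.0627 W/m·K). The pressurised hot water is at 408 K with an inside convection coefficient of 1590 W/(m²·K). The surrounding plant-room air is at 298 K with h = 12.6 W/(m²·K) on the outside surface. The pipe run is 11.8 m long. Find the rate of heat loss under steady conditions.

For a radial system each layer contributes R = ln(r_out/r_in)/(2πkL); films add R = 1/(hA).
R_inner film = 1/(h_i·2πr₁L) = 1/(1590×2π×0.035×11.8) = 2.424×10^-4 K/W
R_cast iron pipe wall = ln(45/35)/(2π×45.2×11.8) = 7.499×10^-5 K/W
R_calcium silicate = ln(120/45)/(2π×0.0821×11.8) = 0.1611 K/W
R_vermiculite fill = ln(165/120)/(2π×0.0627×11.8) = 0.0685 K/W
R_outer film = 1/(h_o·2πr_oL) = 1/(12.6×2π×0.165×11.8) = 0.006488 K/W
R_total = 0.2364 K/W
Q = ΔT/R_total = 110/0.2364

Q ≈ 465 W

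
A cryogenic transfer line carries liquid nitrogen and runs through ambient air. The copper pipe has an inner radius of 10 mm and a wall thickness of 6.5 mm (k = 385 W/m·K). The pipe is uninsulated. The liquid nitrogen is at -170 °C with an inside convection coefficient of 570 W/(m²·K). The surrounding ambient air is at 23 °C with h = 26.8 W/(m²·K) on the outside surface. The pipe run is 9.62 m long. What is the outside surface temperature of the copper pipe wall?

Treating each annulus and film as a series resistance:
R_inner film = 1/(h_i·2πr₁L) = 1/(570×2π×0.01×9.62) = 0.002902 K/W
R_copper pipe wall = ln(16.5/10)/(2π×385×9.62) = 2.152×10^-5 K/W
R_outer film = 1/(h_o·2πr_oL) = 1/(26.8×2π×0.0165×9.62) = 0.03741 K/W
R_total = 0.04034 K/W
Q = ΔT/R_total = 193/0.04034
Q = 4780 W
T_interface = T_inner + Q·ΣR(inner→interface) = -170 + 4780×0.002924

T ≈ -156 °C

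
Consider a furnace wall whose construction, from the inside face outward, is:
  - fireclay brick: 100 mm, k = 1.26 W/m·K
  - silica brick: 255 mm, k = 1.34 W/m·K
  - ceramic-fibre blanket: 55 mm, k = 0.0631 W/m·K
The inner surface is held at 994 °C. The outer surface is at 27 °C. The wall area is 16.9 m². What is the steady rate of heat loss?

Q ≈ 14300 W

Using the resistance-network approach (series):
R_fireclay brick = L/(kA) = 0.1/(1.26×16.9) = 0.004696 K/W
R_silica brick = L/(kA) = 0.255/(1.34×16.9) = 0.01126 K/W
R_ceramic-fibre blanket = L/(kA) = 0.055/(0.0631×16.9) = 0.05158 K/W
R_total = 0.06753 K/W
Q = ΔT / R_total = 967 / 0.06753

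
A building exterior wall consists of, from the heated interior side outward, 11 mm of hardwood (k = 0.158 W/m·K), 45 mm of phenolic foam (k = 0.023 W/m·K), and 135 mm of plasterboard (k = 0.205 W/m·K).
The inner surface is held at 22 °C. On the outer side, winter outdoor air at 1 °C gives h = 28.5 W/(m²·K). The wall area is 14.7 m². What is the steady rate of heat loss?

Q ≈ 114 W

Treating each layer as a thermal resistance in series:
R_hardwood = L/(kA) = 0.011/(0.158×14.7) = 0.004736 K/W
R_phenolic foam = L/(kA) = 0.045/(0.023×14.7) = 0.1331 K/W
R_plasterboard = L/(kA) = 0.135/(0.205×14.7) = 0.0448 K/W
R_outer film = 1/(h_o·A) = 1/(28.5×14.7) = 0.002387 K/W
R_total = 0.185 K/W
Q = ΔT / R_total = 21 / 0.185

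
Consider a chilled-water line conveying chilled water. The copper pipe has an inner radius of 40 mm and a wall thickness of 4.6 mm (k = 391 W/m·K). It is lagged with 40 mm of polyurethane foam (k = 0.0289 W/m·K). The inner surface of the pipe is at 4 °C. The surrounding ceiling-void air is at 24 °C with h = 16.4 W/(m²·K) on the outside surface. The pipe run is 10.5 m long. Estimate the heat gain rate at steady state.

Radial resistances (cylindrical: R_cond = ln(r_o/r_i)/(2πkL), R_conv = 1/(h·2πrL)):
R_copper pipe wall = ln(44.6/40)/(2π×391×10.5) = 4.22×10^-6 K/W
R_polyurethane foam = ln(84.6/44.6)/(2π×0.0289×10.5) = 0.3358 K/W
R_outer film = 1/(h_o·2πr_oL) = 1/(16.4×2π×0.0846×10.5) = 0.01092 K/W
R_total = 0.3467 K/W
Q = ΔT/R_total = 20/0.3467

Q ≈ 57.7 W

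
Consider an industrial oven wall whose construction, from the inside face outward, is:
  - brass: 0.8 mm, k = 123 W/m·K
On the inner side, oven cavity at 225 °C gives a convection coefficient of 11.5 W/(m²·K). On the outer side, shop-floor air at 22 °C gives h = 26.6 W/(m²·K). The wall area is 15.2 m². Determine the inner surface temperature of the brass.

Series thermal resistances:
R_inner film = 1/(h_i·A) = 1/(11.5×15.2) = 0.005721 K/W
R_brass = L/(kA) = 0.0008/(123×15.2) = 4.279×10^-7 K/W
R_outer film = 1/(h_o·A) = 1/(26.6×15.2) = 0.002473 K/W
R_total = 0.008195 K/W;  Q = ΔT/R_total = 203/0.008195 = 24770 W
T_interface = T_inner − Q·ΣR(inner→interface) = 225 − 24800×0.005721

T ≈ 83.3 °C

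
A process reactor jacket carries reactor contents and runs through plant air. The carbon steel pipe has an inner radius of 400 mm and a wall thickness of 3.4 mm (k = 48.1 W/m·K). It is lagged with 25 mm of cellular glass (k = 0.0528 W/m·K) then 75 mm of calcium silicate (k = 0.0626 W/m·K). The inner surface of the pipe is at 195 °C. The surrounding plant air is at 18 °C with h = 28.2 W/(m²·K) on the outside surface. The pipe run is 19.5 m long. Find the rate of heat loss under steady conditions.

Q ≈ 5730 W

Radial resistances (cylindrical: R_cond = ln(r_o/r_i)/(2πkL), R_conv = 1/(h·2πrL)):
R_carbon steel pipe wall = ln(403.4/400)/(2π×48.1×19.5) = 1.436×10^-6 K/W
R_cellular glass = ln(428.4/403.4)/(2π×0.0528×19.5) = 0.009295 K/W
R_calcium silicate = ln(503.4/428.4)/(2π×0.0626×19.5) = 0.02103 K/W
R_outer film = 1/(h_o·2πr_oL) = 1/(28.2×2π×0.5034×19.5) = 5.749×10^-4 K/W
R_total = 0.0309 K/W
Q = ΔT/R_total = 177/0.0309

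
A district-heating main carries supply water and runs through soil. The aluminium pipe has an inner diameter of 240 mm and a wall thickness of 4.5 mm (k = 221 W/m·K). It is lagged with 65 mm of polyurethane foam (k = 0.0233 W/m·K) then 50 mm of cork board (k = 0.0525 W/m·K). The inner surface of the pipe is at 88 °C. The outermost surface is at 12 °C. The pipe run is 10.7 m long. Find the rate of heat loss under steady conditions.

Q ≈ 227 W

For a radial system each layer contributes R = ln(r_out/r_in)/(2πkL); films add R = 1/(hA).
R_aluminium pipe wall = ln(124.5/120)/(2π×221×10.7) = 2.478×10^-6 K/W
R_polyurethane foam = ln(189.5/124.5)/(2π×0.0233×10.7) = 0.2682 K/W
R_cork board = ln(239.5/189.5)/(2π×0.0525×10.7) = 0.06634 K/W
R_total = 0.3345 K/W
Q = ΔT/R_total = 76/0.3345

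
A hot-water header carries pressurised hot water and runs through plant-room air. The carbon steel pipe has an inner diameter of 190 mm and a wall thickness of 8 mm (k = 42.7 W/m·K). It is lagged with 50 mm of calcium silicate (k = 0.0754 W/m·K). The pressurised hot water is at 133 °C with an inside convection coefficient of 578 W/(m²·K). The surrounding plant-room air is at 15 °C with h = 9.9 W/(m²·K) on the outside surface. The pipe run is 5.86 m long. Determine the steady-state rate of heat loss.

Q ≈ 733 W

Per-layer cylindrical resistances, series-summed:
R_inner film = 1/(h_i·2πr₁L) = 1/(578×2π×0.095×5.86) = 4.946×10^-4 K/W
R_carbon steel pipe wall = ln(103/95)/(2π×42.7×5.86) = 5.143×10^-5 K/W
R_calcium silicate = ln(153/103)/(2π×0.0754×5.86) = 0.1425 K/W
R_outer film = 1/(h_o·2πr_oL) = 1/(9.9×2π×0.153×5.86) = 0.01793 K/W
R_total = 0.161 K/W
Q = ΔT/R_total = 118/0.161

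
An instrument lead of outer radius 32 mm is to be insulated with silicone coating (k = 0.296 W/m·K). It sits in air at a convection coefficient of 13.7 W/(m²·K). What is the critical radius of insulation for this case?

r_cr ≈ 21.6 mm

For a cylinder r_cr = k/h = 0.296/13.7
r_cr = 21.6 mm; since the bare radius (32 mm) is above r_cr, any added insulation will reduce heat loss.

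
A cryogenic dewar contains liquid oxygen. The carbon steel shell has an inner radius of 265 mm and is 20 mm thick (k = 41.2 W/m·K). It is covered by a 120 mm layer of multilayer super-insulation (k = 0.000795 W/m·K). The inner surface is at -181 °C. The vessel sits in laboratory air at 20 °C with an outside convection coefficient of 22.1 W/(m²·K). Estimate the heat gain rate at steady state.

Q ≈ 1.93 W

For a spherical shell R = (1/r₁ − 1/r₂)/(4πk); film R = 1/(h·4πr²). In series:
R_carbon steel shell = (1/0.265 − 1/0.285)/(4π×41.2) = 5.115×10^-4 K/W
R_multilayer super-insulation = (1/0.285 − 1/0.405)/(4π×0.000795) = 104.1 K/W
R_outer film = 1/(h·4πr_o²) = 1/(22.1×4π×0.405²) = 0.02195 K/W
R_total = 104.1 K/W
Q = ΔT/R_total = 201/104.1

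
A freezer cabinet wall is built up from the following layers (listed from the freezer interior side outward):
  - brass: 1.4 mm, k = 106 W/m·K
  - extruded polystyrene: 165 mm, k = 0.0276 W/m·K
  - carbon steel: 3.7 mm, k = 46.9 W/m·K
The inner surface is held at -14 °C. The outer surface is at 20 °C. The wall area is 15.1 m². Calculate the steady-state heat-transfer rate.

Q ≈ 85.9 W

Thermal resistances in series:
R_brass = L/(kA) = 0.0014/(106×15.1) = 8.747×10^-7 K/W
R_extruded polystyrene = L/(kA) = 0.165/(0.0276×15.1) = 0.3959 K/W
R_carbon steel = L/(kA) = 0.0037/(46.9×15.1) = 5.225×10^-6 K/W
R_total = 0.3959 K/W
Q = ΔT / R_total = 34 / 0.3959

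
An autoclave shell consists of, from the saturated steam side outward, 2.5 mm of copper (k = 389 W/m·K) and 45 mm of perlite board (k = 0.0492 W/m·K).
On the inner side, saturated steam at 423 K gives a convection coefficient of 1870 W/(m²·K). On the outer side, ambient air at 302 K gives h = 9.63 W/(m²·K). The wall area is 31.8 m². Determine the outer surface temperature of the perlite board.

Using the resistance-network approach (series):
R_inner film = 1/(h_i·A) = 1/(1870×31.8) = 1.682×10^-5 K/W
R_copper = L/(kA) = 0.0025/(389×31.8) = 2.021×10^-7 K/W
R_perlite board = L/(kA) = 0.045/(0.0492×31.8) = 0.02876 K/W
R_outer film = 1/(h_o·A) = 1/(9.63×31.8) = 0.003265 K/W
R_total = 0.03204 K/W;  Q = ΔT/R_total = 121/0.03204 = 3776 W
T_interface = T_inner − Q·ΣR(inner→interface) = 423 − 3780×0.02878

T ≈ 314 K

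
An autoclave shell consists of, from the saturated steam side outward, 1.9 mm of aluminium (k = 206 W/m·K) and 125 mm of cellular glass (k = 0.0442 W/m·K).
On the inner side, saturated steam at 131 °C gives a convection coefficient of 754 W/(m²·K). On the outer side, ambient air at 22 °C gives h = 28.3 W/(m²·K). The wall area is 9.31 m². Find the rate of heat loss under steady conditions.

Q ≈ 354 W

Model the wall as resistances in series:
R_inner film = 1/(h_i·A) = 1/(754×9.31) = 1.425×10^-4 K/W
R_aluminium = L/(kA) = 0.0019/(206×9.31) = 9.907×10^-7 K/W
R_cellular glass = L/(kA) = 0.125/(0.0442×9.31) = 0.3038 K/W
R_outer film = 1/(h_o·A) = 1/(28.3×9.31) = 0.003795 K/W
R_total = 0.3077 K/W
Q = ΔT / R_total = 109 / 0.3077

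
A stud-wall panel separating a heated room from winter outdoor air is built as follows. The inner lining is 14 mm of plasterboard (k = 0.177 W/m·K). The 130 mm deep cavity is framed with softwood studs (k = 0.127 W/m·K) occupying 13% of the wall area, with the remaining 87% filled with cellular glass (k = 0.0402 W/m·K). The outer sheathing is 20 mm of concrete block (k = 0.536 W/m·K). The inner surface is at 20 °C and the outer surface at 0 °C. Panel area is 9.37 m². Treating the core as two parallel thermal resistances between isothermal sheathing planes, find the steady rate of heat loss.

Sheathing layers in series; stud and cavity paths in parallel between them.
R_inner = 0.014/(0.177×9.37) = 0.008441 K/W
R_stud  = 0.13/(0.127×0.13×9.37) = 0.8403 K/W
R_cav   = 0.13/(0.0402×0.87×9.37) = 0.3967 K/W
1/R_core = 1/R_stud + 1/R_cav → R_core = 0.2695 K/W
R_outer = 0.02/(0.536×9.37) = 0.003982 K/W
R_total = 0.2819 K/W
Q = ΔT/R_total = 20/0.2819

Q ≈ 70.9 W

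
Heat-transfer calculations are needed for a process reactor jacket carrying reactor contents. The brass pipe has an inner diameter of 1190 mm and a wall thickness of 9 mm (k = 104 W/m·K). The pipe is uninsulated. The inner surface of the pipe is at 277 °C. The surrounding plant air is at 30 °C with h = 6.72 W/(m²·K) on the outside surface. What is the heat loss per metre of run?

Per-layer cylindrical resistances, series-summed:
R_brass pipe wall = ln(604/595)/(2π×104×1) = 2.297×10^-5 K/W
R_outer film = 1/(h_o·2πr_oL) = 1/(6.72×2π×0.604×1) = 0.03921 K/W
R_total = 0.03923 K/W
Q = ΔT/R_total = 247/0.03923

q′ ≈ 6300 W/m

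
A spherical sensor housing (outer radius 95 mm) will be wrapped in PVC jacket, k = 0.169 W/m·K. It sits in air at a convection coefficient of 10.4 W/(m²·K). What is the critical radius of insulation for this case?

For a sphere r_cr = 2k/h = 2×0.169/10.4
r_cr = 32.5 mm; since the bare radius (95 mm) is above r_cr, any added insulation will reduce heat loss.

r_cr ≈ 32.5 mm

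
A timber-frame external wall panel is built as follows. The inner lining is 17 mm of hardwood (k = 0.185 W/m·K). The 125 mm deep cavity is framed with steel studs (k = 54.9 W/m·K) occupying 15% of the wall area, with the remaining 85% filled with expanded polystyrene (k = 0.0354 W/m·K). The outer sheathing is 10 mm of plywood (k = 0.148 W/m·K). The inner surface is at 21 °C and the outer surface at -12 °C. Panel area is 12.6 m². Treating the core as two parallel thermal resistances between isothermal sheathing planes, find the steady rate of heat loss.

Q ≈ 2380 W

Sheathing layers in series; stud and cavity paths in parallel between them.
R_inner = 0.017/(0.185×12.6) = 0.007293 K/W
R_stud  = 0.125/(54.9×0.15×12.6) = 0.001205 K/W
R_cav   = 0.125/(0.0354×0.85×12.6) = 0.3297 K/W
1/R_core = 1/R_stud + 1/R_cav → R_core = 0.0012 K/W
R_outer = 0.01/(0.148×12.6) = 0.005363 K/W
R_total = 0.01386 K/W
Q = ΔT/R_total = 33/0.01386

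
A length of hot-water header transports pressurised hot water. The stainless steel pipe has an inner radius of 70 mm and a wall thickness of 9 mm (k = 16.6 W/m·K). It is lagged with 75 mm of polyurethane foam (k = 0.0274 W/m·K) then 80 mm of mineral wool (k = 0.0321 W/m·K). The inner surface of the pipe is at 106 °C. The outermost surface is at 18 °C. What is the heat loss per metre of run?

For a radial system each layer contributes R = ln(r_out/r_in)/(2πkL); films add R = 1/(hA).
R_stainless steel pipe wall = ln(79/70)/(2π×16.6×1) = 0.00116 K/W
R_polyurethane foam = ln(154/79)/(2π×0.0274×1) = 3.877 K/W
R_mineral wool = ln(234/154)/(2π×0.0321×1) = 2.074 K/W
R_total = 5.953 K/W
Q = ΔT/R_total = 88/5.953

q′ ≈ 14.8 W/m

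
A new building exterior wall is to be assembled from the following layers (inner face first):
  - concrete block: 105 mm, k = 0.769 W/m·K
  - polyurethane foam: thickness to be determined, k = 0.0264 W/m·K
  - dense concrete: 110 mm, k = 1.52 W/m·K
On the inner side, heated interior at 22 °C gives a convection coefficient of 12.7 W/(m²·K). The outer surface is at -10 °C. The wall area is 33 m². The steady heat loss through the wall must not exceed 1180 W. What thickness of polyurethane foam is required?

L ≈ 16 mm

Treating each layer as a thermal resistance in series:
R_inner film = 1/(h_i·A) = 1/(12.7×33) = 0.002386 K/W
R_concrete block = L/(kA) = 0.105/(0.769×33) = 0.004138 K/W
R_dense concrete = L/(kA) = 0.11/(1.52×33) = 0.002193 K/W
Sum of the known resistances R_other = 0.008717 K/W
Required total resistance R_tot = ΔT/Q_allow = 32/1180 = 0.02712 K/W
R_polyurethane foam = R_tot − R_other = 0.0184 K/W
L = R·k·A = 0.0184×0.0264×33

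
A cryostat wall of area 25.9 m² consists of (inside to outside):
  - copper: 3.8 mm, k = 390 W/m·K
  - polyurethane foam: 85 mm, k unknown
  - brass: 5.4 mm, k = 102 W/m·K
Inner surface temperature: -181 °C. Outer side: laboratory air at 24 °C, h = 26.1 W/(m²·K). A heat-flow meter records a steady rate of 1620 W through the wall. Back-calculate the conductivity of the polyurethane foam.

k ≈ 0.0262 W/(m·K)

Series thermal resistances:
R_copper = L/(kA) = 0.0038/(390×25.9) = 3.762×10^-7 K/W
R_brass = L/(kA) = 0.0054/(102×25.9) = 2.044×10^-6 K/W
R_outer film = 1/(h_o·A) = 1/(26.1×25.9) = 0.001479 K/W
Sum of known resistances R_other = 0.001482 K/W
Total R = ΔT/Q = 205/1620 = 0.1265 K/W
R_polyurethane foam = R_total − R_other = 0.1251 K/W
k = L/(R·A) = 0.085/(0.1251×25.9)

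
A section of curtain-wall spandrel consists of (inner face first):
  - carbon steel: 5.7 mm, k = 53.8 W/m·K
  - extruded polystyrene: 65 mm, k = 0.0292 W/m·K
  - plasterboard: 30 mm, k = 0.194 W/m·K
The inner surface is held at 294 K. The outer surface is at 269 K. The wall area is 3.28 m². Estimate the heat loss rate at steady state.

Q ≈ 34.4 W

Thermal resistances in series:
R_carbon steel = L/(kA) = 0.0057/(53.8×3.28) = 3.23×10^-5 K/W
R_extruded polystyrene = L/(kA) = 0.065/(0.0292×3.28) = 0.6787 K/W
R_plasterboard = L/(kA) = 0.03/(0.194×3.28) = 0.04715 K/W
R_total = 0.7258 K/W
Q = ΔT / R_total = 25 / 0.7258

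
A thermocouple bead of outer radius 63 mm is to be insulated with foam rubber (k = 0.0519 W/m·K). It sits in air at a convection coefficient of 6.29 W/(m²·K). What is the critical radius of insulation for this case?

For a sphere r_cr = 2k/h = 2×0.0519/6.29
r_cr = 16.5 mm; since the bare radius (63 mm) is above r_cr, any added insulation will reduce heat loss.

r_cr ≈ 16.5 mm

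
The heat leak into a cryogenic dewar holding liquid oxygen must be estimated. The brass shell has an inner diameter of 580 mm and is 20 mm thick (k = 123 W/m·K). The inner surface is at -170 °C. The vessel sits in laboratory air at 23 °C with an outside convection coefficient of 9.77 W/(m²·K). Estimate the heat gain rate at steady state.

Q ≈ 2270 W

Spherical conduction: R = (1/r_in − 1/r_out)/(4πk) per layer; series-sum.
R_brass shell = (1/0.29 − 1/0.31)/(4π×123) = 1.439×10^-4 K/W
R_outer film = 1/(h·4πr_o²) = 1/(9.77×4π×0.31²) = 0.08476 K/W
R_total = 0.0849 K/W
Q = ΔT/R_total = 193/0.0849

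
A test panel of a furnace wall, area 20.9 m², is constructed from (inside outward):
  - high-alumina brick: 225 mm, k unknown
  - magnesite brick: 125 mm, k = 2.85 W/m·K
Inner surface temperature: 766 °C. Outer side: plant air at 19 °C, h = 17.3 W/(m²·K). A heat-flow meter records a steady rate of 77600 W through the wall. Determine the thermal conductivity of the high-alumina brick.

Series thermal resistances:
R_magnesite brick = L/(kA) = 0.125/(2.85×20.9) = 0.002099 K/W
R_outer film = 1/(h_o·A) = 1/(17.3×20.9) = 0.002766 K/W
Sum of known resistances R_other = 0.004864 K/W
Total R = ΔT/Q = 747/77600 = 0.009626 K/W
R_high-alumina brick = R_total − R_other = 0.004762 K/W
k = L/(R·A) = 0.225/(0.004762×20.9)

k ≈ 2.26 W/(m·K)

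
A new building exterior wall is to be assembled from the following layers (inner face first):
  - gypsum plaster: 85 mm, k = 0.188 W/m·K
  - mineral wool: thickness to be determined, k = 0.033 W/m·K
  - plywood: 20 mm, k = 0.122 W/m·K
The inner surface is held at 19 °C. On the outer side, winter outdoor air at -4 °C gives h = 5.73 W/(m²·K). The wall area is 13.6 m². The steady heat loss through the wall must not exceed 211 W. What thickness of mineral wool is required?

Treating each layer as a thermal resistance in series:
R_gypsum plaster = L/(kA) = 0.085/(0.188×13.6) = 0.03324 K/W
R_plywood = L/(kA) = 0.02/(0.122×13.6) = 0.01205 K/W
R_outer film = 1/(h_o·A) = 1/(5.73×13.6) = 0.01283 K/W
Sum of the known resistances R_other = 0.05813 K/W
Required total resistance R_tot = ΔT/Q_allow = 23/211 = 0.109 K/W
R_mineral wool = R_tot − R_other = 0.05087 K/W
L = R·k·A = 0.05087×0.033×13.6

L ≈ 22.8 mm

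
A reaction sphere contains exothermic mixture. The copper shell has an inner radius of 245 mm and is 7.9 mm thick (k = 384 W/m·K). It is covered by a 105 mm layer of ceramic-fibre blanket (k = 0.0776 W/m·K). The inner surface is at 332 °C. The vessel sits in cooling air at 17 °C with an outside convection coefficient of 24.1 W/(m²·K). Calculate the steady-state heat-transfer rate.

Radial (spherical) resistances in series:
R_copper shell = (1/0.245 − 1/0.2529)/(4π×384) = 2.642×10^-5 K/W
R_ceramic-fibre blanket = (1/0.2529 − 1/0.3579)/(4π×0.0776) = 1.19 K/W
R_outer film = 1/(h·4πr_o²) = 1/(24.1×4π×0.3579²) = 0.02578 K/W
R_total = 1.215 K/W
Q = ΔT/R_total = 315/1.215

Q ≈ 259 W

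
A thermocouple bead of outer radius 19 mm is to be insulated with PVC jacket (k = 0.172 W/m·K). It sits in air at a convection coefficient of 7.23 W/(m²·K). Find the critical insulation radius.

For a sphere r_cr = 2k/h = 2×0.172/7.23
r_cr = 47.6 mm; since the bare radius (19 mm) is below r_cr, adding a thin layer of insulation will *increase* heat loss.

r_cr ≈ 47.6 mm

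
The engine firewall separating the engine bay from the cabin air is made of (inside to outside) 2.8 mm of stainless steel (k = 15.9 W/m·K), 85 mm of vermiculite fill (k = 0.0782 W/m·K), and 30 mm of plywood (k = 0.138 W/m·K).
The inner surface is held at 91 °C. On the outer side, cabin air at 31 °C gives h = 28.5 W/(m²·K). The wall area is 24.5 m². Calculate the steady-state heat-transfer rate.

Q ≈ 1100 W

Using the resistance-network approach (series):
R_stainless steel = L/(kA) = 0.0028/(15.9×24.5) = 7.188×10^-6 K/W
R_vermiculite fill = L/(kA) = 0.085/(0.0782×24.5) = 0.04437 K/W
R_plywood = L/(kA) = 0.03/(0.138×24.5) = 0.008873 K/W
R_outer film = 1/(h_o·A) = 1/(28.5×24.5) = 0.001432 K/W
R_total = 0.05468 K/W
Q = ΔT / R_total = 60 / 0.05468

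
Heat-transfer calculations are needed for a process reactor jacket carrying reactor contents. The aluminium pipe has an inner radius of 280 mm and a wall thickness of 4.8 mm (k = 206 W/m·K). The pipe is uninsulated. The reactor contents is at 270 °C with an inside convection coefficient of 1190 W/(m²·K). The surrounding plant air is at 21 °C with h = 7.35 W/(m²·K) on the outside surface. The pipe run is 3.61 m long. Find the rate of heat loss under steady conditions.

Per-layer cylindrical resistances, series-summed:
R_inner film = 1/(h_i·2πr₁L) = 1/(1190×2π×0.28×3.61) = 1.323×10^-4 K/W
R_aluminium pipe wall = ln(284.8/280)/(2π×206×3.61) = 3.638×10^-6 K/W
R_outer film = 1/(h_o·2πr_oL) = 1/(7.35×2π×0.2848×3.61) = 0.02106 K/W
R_total = 0.0212 K/W
Q = ΔT/R_total = 249/0.0212

Q ≈ 11700 W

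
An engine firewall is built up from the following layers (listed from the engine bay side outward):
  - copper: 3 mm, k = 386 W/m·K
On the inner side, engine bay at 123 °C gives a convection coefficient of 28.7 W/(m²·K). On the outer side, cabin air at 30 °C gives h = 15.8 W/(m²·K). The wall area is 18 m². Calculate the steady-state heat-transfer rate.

Treating each layer as a thermal resistance in series:
R_inner film = 1/(h_i·A) = 1/(28.7×18) = 0.001936 K/W
R_copper = L/(kA) = 0.003/(386×18) = 4.318×10^-7 K/W
R_outer film = 1/(h_o·A) = 1/(15.8×18) = 0.003516 K/W
R_total = 0.005452 K/W
Q = ΔT / R_total = 93 / 0.005452

Q ≈ 17100 W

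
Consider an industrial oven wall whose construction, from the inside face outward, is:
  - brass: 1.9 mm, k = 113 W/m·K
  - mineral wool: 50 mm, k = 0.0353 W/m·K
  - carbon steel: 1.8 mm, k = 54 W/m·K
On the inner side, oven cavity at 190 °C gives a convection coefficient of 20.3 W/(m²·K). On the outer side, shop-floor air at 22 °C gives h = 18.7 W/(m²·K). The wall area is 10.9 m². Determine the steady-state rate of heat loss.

Q ≈ 1210 W

Treating each layer as a thermal resistance in series:
R_inner film = 1/(h_i·A) = 1/(20.3×10.9) = 0.004519 K/W
R_brass = L/(kA) = 0.0019/(113×10.9) = 1.543×10^-6 K/W
R_mineral wool = L/(kA) = 0.05/(0.0353×10.9) = 0.1299 K/W
R_carbon steel = L/(kA) = 0.0018/(54×10.9) = 3.058×10^-6 K/W
R_outer film = 1/(h_o·A) = 1/(18.7×10.9) = 0.004906 K/W
R_total = 0.1394 K/W
Q = ΔT / R_total = 168 / 0.1394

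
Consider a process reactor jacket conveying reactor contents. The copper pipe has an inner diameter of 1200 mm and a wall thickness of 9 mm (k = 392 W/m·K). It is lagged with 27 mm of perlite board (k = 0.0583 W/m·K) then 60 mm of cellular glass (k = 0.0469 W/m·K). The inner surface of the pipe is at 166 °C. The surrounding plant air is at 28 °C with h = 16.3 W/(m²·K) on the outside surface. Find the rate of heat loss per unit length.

q′ ≈ 315 W/m

Cylindrical conduction, so R = ln(r₂/r₁)/(2πkL) per layer, in series:
R_copper pipe wall = ln(609/600)/(2π×392×1) = 6.045×10^-6 K/W
R_perlite board = ln(636/609)/(2π×0.0583×1) = 0.1184 K/W
R_cellular glass = ln(696/636)/(2π×0.0469×1) = 0.3059 K/W
R_outer film = 1/(h_o·2πr_oL) = 1/(16.3×2π×0.696×1) = 0.01403 K/W
R_total = 0.4384 K/W
Q = ΔT/R_total = 138/0.4384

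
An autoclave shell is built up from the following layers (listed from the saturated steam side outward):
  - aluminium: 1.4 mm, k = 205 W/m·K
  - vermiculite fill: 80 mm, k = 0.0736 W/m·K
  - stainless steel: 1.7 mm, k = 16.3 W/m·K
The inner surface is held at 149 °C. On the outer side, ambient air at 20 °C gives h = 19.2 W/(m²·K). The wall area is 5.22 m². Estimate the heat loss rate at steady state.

Q ≈ 591 W

Thermal resistances in series:
R_aluminium = L/(kA) = 0.0014/(205×5.22) = 1.308×10^-6 K/W
R_vermiculite fill = L/(kA) = 0.08/(0.0736×5.22) = 0.2082 K/W
R_stainless steel = L/(kA) = 0.0017/(16.3×5.22) = 1.998×10^-5 K/W
R_outer film = 1/(h_o·A) = 1/(19.2×5.22) = 0.009978 K/W
R_total = 0.2182 K/W
Q = ΔT / R_total = 129 / 0.2182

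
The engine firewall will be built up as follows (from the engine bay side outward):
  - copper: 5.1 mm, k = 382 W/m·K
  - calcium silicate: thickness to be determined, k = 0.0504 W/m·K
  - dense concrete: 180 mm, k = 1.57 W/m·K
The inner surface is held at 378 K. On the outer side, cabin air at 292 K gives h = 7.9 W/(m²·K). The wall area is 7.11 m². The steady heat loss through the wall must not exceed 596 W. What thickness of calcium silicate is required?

Thermal resistances in series:
R_copper = L/(kA) = 0.0051/(382×7.11) = 1.878×10^-6 K/W
R_dense concrete = L/(kA) = 0.18/(1.57×7.11) = 0.01613 K/W
R_outer film = 1/(h_o·A) = 1/(7.9×7.11) = 0.0178 K/W
Sum of the known resistances R_other = 0.03393 K/W
Required total resistance R_tot = ΔT/Q_allow = 86/596 = 0.1443 K/W
R_calcium silicate = R_tot − R_other = 0.1104 K/W
L = R·k·A = 0.1104×0.0504×7.11

L ≈ 39.5 mm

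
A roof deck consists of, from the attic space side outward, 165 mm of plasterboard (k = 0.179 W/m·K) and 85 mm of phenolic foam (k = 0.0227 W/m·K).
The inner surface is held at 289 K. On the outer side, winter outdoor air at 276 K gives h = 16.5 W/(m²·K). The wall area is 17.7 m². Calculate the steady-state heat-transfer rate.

Q ≈ 48.7 W

Using the resistance-network approach (series):
R_plasterboard = L/(kA) = 0.165/(0.179×17.7) = 0.05208 K/W
R_phenolic foam = L/(kA) = 0.085/(0.0227×17.7) = 0.2116 K/W
R_outer film = 1/(h_o·A) = 1/(16.5×17.7) = 0.003424 K/W
R_total = 0.2671 K/W
Q = ΔT / R_total = 13 / 0.2671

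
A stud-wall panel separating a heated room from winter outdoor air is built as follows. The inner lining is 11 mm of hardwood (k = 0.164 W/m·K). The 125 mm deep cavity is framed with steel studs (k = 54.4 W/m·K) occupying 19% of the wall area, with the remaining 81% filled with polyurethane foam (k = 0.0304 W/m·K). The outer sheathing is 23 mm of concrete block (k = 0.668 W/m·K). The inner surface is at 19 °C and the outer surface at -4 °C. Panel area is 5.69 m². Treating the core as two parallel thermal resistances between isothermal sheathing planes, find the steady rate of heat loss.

Q ≈ 1150 W

Sheathing layers in series; stud and cavity paths in parallel between them.
R_inner = 0.011/(0.164×5.69) = 0.01179 K/W
R_stud  = 0.125/(54.4×0.19×5.69) = 0.002125 K/W
R_cav   = 0.125/(0.0304×0.81×5.69) = 0.8922 K/W
1/R_core = 1/R_stud + 1/R_cav → R_core = 0.00212 K/W
R_outer = 0.023/(0.668×5.69) = 0.006051 K/W
R_total = 0.01996 K/W
Q = ΔT/R_total = 23/0.01996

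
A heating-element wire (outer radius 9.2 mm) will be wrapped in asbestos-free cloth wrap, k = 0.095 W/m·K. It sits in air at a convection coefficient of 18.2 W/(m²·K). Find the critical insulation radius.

For a cylinder r_cr = k/h = 0.095/18.2
r_cr = 5.22 mm; since the bare radius (9.2 mm) is above r_cr, any added insulation will reduce heat loss.

r_cr ≈ 5.22 mm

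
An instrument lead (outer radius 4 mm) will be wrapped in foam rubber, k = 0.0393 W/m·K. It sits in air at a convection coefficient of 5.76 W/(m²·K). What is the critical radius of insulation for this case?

r_cr ≈ 6.82 mm

For a cylinder r_cr = k/h = 0.0393/5.76
r_cr = 6.82 mm; since the bare radius (4 mm) is below r_cr, adding a thin layer of insulation will *increase* heat loss.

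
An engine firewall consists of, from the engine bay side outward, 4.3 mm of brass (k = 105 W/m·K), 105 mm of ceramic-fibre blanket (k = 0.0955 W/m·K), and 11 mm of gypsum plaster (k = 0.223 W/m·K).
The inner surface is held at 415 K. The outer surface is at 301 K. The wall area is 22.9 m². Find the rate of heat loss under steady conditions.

Model the wall as resistances in series:
R_brass = L/(kA) = 0.0043/(105×22.9) = 1.788×10^-6 K/W
R_ceramic-fibre blanket = L/(kA) = 0.105/(0.0955×22.9) = 0.04801 K/W
R_gypsum plaster = L/(kA) = 0.011/(0.223×22.9) = 0.002154 K/W
R_total = 0.05017 K/W
Q = ΔT / R_total = 114 / 0.05017

Q ≈ 2270 W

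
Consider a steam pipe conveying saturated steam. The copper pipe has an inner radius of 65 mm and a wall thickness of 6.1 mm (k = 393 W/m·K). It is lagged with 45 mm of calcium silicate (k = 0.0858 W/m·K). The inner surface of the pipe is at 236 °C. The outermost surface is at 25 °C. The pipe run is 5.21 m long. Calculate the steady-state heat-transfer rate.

Q ≈ 1210 W

Cylindrical conduction, so R = ln(r₂/r₁)/(2πkL) per layer, in series:
R_copper pipe wall = ln(71.1/65)/(2π×393×5.21) = 6.972×10^-6 K/W
R_calcium silicate = ln(116.1/71.1)/(2π×0.0858×5.21) = 0.1746 K/W
R_total = 0.1746 K/W
Q = ΔT/R_total = 211/0.1746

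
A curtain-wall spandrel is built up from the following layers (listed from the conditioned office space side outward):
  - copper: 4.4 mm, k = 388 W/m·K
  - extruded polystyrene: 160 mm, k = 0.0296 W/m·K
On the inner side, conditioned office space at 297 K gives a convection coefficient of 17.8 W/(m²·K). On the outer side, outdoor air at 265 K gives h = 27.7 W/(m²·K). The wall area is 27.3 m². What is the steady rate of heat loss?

Q ≈ 159 W

Thermal resistances in series:
R_inner film = 1/(h_i·A) = 1/(17.8×27.3) = 0.002058 K/W
R_copper = L/(kA) = 0.0044/(388×27.3) = 4.154×10^-7 K/W
R_extruded polystyrene = L/(kA) = 0.16/(0.0296×27.3) = 0.198 K/W
R_outer film = 1/(h_o·A) = 1/(27.7×27.3) = 0.001322 K/W
R_total = 0.2014 K/W
Q = ΔT / R_total = 32 / 0.2014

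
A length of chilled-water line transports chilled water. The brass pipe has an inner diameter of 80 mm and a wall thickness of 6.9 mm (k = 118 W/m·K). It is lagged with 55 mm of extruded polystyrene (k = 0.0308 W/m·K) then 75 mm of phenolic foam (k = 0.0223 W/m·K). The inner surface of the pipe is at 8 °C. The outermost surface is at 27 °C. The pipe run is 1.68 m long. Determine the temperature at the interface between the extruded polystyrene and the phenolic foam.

T ≈ 17.6 °C

Treating each annulus and film as a series resistance:
R_brass pipe wall = ln(46.9/40)/(2π×118×1.68) = 1.278×10^-4 K/W
R_extruded polystyrene = ln(101.9/46.9)/(2π×0.0308×1.68) = 2.387 K/W
R_phenolic foam = ln(176.9/101.9)/(2π×0.0223×1.68) = 2.343 K/W
R_total = 4.73 K/W
Q = ΔT/R_total = 19/4.73
Q = 4.02 W
T_interface = T_inner + Q·ΣR(inner→interface) = 8 + 4.02×2.387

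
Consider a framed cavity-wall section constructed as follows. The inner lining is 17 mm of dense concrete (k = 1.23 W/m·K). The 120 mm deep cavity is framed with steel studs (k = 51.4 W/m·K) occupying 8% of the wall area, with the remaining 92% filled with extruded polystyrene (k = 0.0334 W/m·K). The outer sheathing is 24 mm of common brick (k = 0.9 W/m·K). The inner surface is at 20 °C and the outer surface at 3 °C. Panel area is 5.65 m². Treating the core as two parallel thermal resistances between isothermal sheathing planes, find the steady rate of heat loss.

Q ≈ 1380 W

Sheathing layers in series; stud and cavity paths in parallel between them.
R_inner = 0.017/(1.23×5.65) = 0.002446 K/W
R_stud  = 0.12/(51.4×0.08×5.65) = 0.005165 K/W
R_cav   = 0.12/(0.0334×0.92×5.65) = 0.6912 K/W
1/R_core = 1/R_stud + 1/R_cav → R_core = 0.005127 K/W
R_outer = 0.024/(0.9×5.65) = 0.00472 K/W
R_total = 0.01229 K/W
Q = ΔT/R_total = 17/0.01229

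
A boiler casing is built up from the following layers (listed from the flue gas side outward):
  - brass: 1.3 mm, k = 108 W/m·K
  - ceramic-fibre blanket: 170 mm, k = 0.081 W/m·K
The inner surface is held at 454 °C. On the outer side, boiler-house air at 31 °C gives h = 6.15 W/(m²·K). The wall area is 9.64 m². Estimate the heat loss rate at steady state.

Model the wall as resistances in series:
R_brass = L/(kA) = 0.0013/(108×9.64) = 1.249×10^-6 K/W
R_ceramic-fibre blanket = L/(kA) = 0.17/(0.081×9.64) = 0.2177 K/W
R_outer film = 1/(h_o·A) = 1/(6.15×9.64) = 0.01687 K/W
R_total = 0.2346 K/W
Q = ΔT / R_total = 423 / 0.2346

Q ≈ 1800 W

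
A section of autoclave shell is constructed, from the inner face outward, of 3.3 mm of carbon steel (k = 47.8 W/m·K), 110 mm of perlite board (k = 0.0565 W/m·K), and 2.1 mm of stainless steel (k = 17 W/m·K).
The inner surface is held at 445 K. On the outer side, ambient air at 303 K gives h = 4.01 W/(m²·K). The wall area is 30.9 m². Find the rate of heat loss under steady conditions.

Treating each layer as a thermal resistance in series:
R_carbon steel = L/(kA) = 0.0033/(47.8×30.9) = 2.234×10^-6 K/W
R_perlite board = L/(kA) = 0.11/(0.0565×30.9) = 0.06301 K/W
R_stainless steel = L/(kA) = 0.0021/(17×30.9) = 3.998×10^-6 K/W
R_outer film = 1/(h_o·A) = 1/(4.01×30.9) = 0.00807 K/W
R_total = 0.07108 K/W
Q = ΔT / R_total = 142 / 0.07108

Q ≈ 2000 W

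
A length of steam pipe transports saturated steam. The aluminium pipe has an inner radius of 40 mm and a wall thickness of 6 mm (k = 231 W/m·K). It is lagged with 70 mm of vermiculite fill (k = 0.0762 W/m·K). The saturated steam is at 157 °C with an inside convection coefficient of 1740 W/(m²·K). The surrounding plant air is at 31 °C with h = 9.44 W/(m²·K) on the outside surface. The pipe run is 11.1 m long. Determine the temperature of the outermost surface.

For a radial system each layer contributes R = ln(r_out/r_in)/(2πkL); films add R = 1/(hA).
R_inner film = 1/(h_i·2πr₁L) = 1/(1740×2π×0.04×11.1) = 2.06×10^-4 K/W
R_aluminium pipe wall = ln(46/40)/(2π×231×11.1) = 8.675×10^-6 K/W
R_vermiculite fill = ln(116/46)/(2π×0.0762×11.1) = 0.174 K/W
R_outer film = 1/(h_o·2πr_oL) = 1/(9.44×2π×0.116×11.1) = 0.01309 K/W
R_total = 0.1874 K/W
Q = ΔT/R_total = 126/0.1874
Q = 673 W
T_interface = T_inner − Q·ΣR(inner→interface) = 157 − 673×0.1743

T ≈ 39.8 °C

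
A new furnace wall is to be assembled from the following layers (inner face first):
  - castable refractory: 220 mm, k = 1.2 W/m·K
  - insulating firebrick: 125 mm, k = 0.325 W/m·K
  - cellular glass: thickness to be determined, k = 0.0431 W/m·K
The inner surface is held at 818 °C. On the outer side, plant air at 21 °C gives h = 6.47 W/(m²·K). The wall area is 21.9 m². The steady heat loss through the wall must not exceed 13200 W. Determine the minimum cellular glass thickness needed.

Model the wall as resistances in series:
R_castable refractory = L/(kA) = 0.22/(1.2×21.9) = 0.008371 K/W
R_insulating firebrick = L/(kA) = 0.125/(0.325×21.9) = 0.01756 K/W
R_outer film = 1/(h_o·A) = 1/(6.47×21.9) = 0.007058 K/W
Sum of the known resistances R_other = 0.03299 K/W
Required total resistance R_tot = ΔT/Q_allow = 797/13200 = 0.06038 K/W
R_cellular glass = R_tot − R_other = 0.02739 K/W
L = R·k·A = 0.02739×0.0431×21.9

L ≈ 25.9 mm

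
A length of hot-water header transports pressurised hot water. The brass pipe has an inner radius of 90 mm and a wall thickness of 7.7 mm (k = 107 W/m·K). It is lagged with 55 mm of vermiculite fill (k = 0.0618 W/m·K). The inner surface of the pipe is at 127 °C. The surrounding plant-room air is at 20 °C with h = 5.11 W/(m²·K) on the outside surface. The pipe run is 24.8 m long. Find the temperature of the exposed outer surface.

Cylindrical conduction, so R = ln(r₂/r₁)/(2πkL) per layer, in series:
R_brass pipe wall = ln(97.7/90)/(2π×107×24.8) = 4.924×10^-6 K/W
R_vermiculite fill = ln(152.7/97.7)/(2π×0.0618×24.8) = 0.04637 K/W
R_outer film = 1/(h_o·2πr_oL) = 1/(5.11×2π×0.1527×24.8) = 0.008224 K/W
R_total = 0.0546 K/W
Q = ΔT/R_total = 107/0.0546
Q = 1960 W
T_interface = T_inner − Q·ΣR(inner→interface) = 127 − 1960×0.04638

T ≈ 36.1 °C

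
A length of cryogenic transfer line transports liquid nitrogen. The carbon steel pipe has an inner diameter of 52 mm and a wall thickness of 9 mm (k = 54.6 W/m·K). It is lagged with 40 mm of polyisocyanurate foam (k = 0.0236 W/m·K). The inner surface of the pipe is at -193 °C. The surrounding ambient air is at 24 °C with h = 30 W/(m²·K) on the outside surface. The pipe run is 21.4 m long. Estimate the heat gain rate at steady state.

Q ≈ 891 W

Per-layer cylindrical resistances, series-summed:
R_carbon steel pipe wall = ln(35/26)/(2π×54.6×21.4) = 4.049×10^-5 K/W
R_polyisocyanurate foam = ln(75/35)/(2π×0.0236×21.4) = 0.2402 K/W
R_outer film = 1/(h_o·2πr_oL) = 1/(30×2π×0.075×21.4) = 0.003305 K/W
R_total = 0.2435 K/W
Q = ΔT/R_total = 217/0.2435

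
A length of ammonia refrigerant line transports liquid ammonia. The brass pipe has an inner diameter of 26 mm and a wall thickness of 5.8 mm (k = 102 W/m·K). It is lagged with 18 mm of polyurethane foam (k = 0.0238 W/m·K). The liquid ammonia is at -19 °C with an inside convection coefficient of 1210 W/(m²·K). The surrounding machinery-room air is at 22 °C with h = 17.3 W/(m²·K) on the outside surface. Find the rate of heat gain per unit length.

Treating each annulus and film as a series resistance:
R_inner film = 1/(h_i·2πr₁L) = 1/(1210×2π×0.013×1) = 0.01012 K/W
R_brass pipe wall = ln(18.8/13)/(2π×102×1) = 5.756×10^-4 K/W
R_polyurethane foam = ln(36.8/18.8)/(2π×0.0238×1) = 4.491 K/W
R_outer film = 1/(h_o·2πr_oL) = 1/(17.3×2π×0.0368×1) = 0.25 K/W
R_total = 4.752 K/W
Q = ΔT/R_total = 41/4.752

q′ ≈ 8.63 W/m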